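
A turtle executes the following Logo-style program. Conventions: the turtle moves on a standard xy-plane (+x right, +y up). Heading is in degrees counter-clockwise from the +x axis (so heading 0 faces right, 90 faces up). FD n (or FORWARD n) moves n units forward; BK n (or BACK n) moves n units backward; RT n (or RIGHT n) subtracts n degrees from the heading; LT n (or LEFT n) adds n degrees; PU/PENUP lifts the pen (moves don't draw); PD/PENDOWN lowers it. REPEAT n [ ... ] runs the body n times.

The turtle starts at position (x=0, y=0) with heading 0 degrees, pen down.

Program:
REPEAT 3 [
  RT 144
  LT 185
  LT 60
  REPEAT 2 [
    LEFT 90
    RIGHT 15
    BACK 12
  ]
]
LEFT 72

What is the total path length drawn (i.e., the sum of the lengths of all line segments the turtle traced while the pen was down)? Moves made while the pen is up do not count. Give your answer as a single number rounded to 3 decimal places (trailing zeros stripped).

Executing turtle program step by step:
Start: pos=(0,0), heading=0, pen down
REPEAT 3 [
  -- iteration 1/3 --
  RT 144: heading 0 -> 216
  LT 185: heading 216 -> 41
  LT 60: heading 41 -> 101
  REPEAT 2 [
    -- iteration 1/2 --
    LT 90: heading 101 -> 191
    RT 15: heading 191 -> 176
    BK 12: (0,0) -> (11.971,-0.837) [heading=176, draw]
    -- iteration 2/2 --
    LT 90: heading 176 -> 266
    RT 15: heading 266 -> 251
    BK 12: (11.971,-0.837) -> (15.878,10.509) [heading=251, draw]
  ]
  -- iteration 2/3 --
  RT 144: heading 251 -> 107
  LT 185: heading 107 -> 292
  LT 60: heading 292 -> 352
  REPEAT 2 [
    -- iteration 1/2 --
    LT 90: heading 352 -> 82
    RT 15: heading 82 -> 67
    BK 12: (15.878,10.509) -> (11.189,-0.537) [heading=67, draw]
    -- iteration 2/2 --
    LT 90: heading 67 -> 157
    RT 15: heading 157 -> 142
    BK 12: (11.189,-0.537) -> (20.645,-7.925) [heading=142, draw]
  ]
  -- iteration 3/3 --
  RT 144: heading 142 -> 358
  LT 185: heading 358 -> 183
  LT 60: heading 183 -> 243
  REPEAT 2 [
    -- iteration 1/2 --
    LT 90: heading 243 -> 333
    RT 15: heading 333 -> 318
    BK 12: (20.645,-7.925) -> (11.727,0.105) [heading=318, draw]
    -- iteration 2/2 --
    LT 90: heading 318 -> 48
    RT 15: heading 48 -> 33
    BK 12: (11.727,0.105) -> (1.663,-6.431) [heading=33, draw]
  ]
]
LT 72: heading 33 -> 105
Final: pos=(1.663,-6.431), heading=105, 6 segment(s) drawn

Segment lengths:
  seg 1: (0,0) -> (11.971,-0.837), length = 12
  seg 2: (11.971,-0.837) -> (15.878,10.509), length = 12
  seg 3: (15.878,10.509) -> (11.189,-0.537), length = 12
  seg 4: (11.189,-0.537) -> (20.645,-7.925), length = 12
  seg 5: (20.645,-7.925) -> (11.727,0.105), length = 12
  seg 6: (11.727,0.105) -> (1.663,-6.431), length = 12
Total = 72

Answer: 72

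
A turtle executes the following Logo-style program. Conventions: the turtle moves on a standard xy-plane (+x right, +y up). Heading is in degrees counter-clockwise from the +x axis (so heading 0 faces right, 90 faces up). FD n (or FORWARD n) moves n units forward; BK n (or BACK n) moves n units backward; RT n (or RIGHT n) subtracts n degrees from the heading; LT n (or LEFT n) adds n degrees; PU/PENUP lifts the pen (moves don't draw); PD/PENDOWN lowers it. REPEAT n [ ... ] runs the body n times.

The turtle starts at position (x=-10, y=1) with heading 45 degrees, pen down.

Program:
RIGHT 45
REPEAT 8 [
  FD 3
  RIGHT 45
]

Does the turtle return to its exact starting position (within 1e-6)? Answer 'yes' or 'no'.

Answer: yes

Derivation:
Executing turtle program step by step:
Start: pos=(-10,1), heading=45, pen down
RT 45: heading 45 -> 0
REPEAT 8 [
  -- iteration 1/8 --
  FD 3: (-10,1) -> (-7,1) [heading=0, draw]
  RT 45: heading 0 -> 315
  -- iteration 2/8 --
  FD 3: (-7,1) -> (-4.879,-1.121) [heading=315, draw]
  RT 45: heading 315 -> 270
  -- iteration 3/8 --
  FD 3: (-4.879,-1.121) -> (-4.879,-4.121) [heading=270, draw]
  RT 45: heading 270 -> 225
  -- iteration 4/8 --
  FD 3: (-4.879,-4.121) -> (-7,-6.243) [heading=225, draw]
  RT 45: heading 225 -> 180
  -- iteration 5/8 --
  FD 3: (-7,-6.243) -> (-10,-6.243) [heading=180, draw]
  RT 45: heading 180 -> 135
  -- iteration 6/8 --
  FD 3: (-10,-6.243) -> (-12.121,-4.121) [heading=135, draw]
  RT 45: heading 135 -> 90
  -- iteration 7/8 --
  FD 3: (-12.121,-4.121) -> (-12.121,-1.121) [heading=90, draw]
  RT 45: heading 90 -> 45
  -- iteration 8/8 --
  FD 3: (-12.121,-1.121) -> (-10,1) [heading=45, draw]
  RT 45: heading 45 -> 0
]
Final: pos=(-10,1), heading=0, 8 segment(s) drawn

Start position: (-10, 1)
Final position: (-10, 1)
Distance = 0; < 1e-6 -> CLOSED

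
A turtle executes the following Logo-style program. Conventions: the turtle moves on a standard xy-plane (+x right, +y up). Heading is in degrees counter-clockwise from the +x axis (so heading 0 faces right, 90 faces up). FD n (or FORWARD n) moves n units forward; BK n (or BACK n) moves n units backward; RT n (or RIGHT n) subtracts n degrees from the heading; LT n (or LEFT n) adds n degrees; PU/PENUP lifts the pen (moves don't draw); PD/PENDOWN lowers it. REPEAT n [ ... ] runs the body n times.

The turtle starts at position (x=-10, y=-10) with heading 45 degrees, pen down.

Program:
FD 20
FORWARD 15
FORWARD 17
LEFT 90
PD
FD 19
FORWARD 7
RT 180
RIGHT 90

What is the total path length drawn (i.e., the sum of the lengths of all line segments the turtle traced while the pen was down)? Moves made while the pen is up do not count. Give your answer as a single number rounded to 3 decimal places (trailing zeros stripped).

Executing turtle program step by step:
Start: pos=(-10,-10), heading=45, pen down
FD 20: (-10,-10) -> (4.142,4.142) [heading=45, draw]
FD 15: (4.142,4.142) -> (14.749,14.749) [heading=45, draw]
FD 17: (14.749,14.749) -> (26.77,26.77) [heading=45, draw]
LT 90: heading 45 -> 135
PD: pen down
FD 19: (26.77,26.77) -> (13.335,40.205) [heading=135, draw]
FD 7: (13.335,40.205) -> (8.385,45.154) [heading=135, draw]
RT 180: heading 135 -> 315
RT 90: heading 315 -> 225
Final: pos=(8.385,45.154), heading=225, 5 segment(s) drawn

Segment lengths:
  seg 1: (-10,-10) -> (4.142,4.142), length = 20
  seg 2: (4.142,4.142) -> (14.749,14.749), length = 15
  seg 3: (14.749,14.749) -> (26.77,26.77), length = 17
  seg 4: (26.77,26.77) -> (13.335,40.205), length = 19
  seg 5: (13.335,40.205) -> (8.385,45.154), length = 7
Total = 78

Answer: 78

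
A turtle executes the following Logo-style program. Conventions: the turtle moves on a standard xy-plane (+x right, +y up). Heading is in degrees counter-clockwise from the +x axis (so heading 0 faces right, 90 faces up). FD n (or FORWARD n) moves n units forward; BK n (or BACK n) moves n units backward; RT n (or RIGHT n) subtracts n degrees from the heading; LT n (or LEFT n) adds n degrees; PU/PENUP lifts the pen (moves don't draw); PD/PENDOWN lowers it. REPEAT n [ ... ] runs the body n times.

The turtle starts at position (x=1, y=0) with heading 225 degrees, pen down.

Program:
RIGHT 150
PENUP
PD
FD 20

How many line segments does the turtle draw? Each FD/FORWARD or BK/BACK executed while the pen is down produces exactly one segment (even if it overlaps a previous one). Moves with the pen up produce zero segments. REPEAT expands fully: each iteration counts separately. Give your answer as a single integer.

Executing turtle program step by step:
Start: pos=(1,0), heading=225, pen down
RT 150: heading 225 -> 75
PU: pen up
PD: pen down
FD 20: (1,0) -> (6.176,19.319) [heading=75, draw]
Final: pos=(6.176,19.319), heading=75, 1 segment(s) drawn
Segments drawn: 1

Answer: 1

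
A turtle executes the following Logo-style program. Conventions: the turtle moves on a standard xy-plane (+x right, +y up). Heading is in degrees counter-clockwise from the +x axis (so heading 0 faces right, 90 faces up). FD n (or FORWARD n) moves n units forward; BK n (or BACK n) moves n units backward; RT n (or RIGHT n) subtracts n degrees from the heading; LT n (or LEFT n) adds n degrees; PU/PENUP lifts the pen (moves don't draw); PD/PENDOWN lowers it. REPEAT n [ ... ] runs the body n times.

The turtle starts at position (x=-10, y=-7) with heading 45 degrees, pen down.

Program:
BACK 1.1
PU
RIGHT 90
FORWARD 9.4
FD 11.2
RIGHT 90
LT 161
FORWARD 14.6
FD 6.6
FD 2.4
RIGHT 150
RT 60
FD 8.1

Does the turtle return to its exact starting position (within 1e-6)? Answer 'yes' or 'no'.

Executing turtle program step by step:
Start: pos=(-10,-7), heading=45, pen down
BK 1.1: (-10,-7) -> (-10.778,-7.778) [heading=45, draw]
PU: pen up
RT 90: heading 45 -> 315
FD 9.4: (-10.778,-7.778) -> (-4.131,-14.425) [heading=315, move]
FD 11.2: (-4.131,-14.425) -> (3.789,-22.344) [heading=315, move]
RT 90: heading 315 -> 225
LT 161: heading 225 -> 26
FD 14.6: (3.789,-22.344) -> (16.911,-15.944) [heading=26, move]
FD 6.6: (16.911,-15.944) -> (22.843,-13.051) [heading=26, move]
FD 2.4: (22.843,-13.051) -> (25,-11.999) [heading=26, move]
RT 150: heading 26 -> 236
RT 60: heading 236 -> 176
FD 8.1: (25,-11.999) -> (16.92,-11.434) [heading=176, move]
Final: pos=(16.92,-11.434), heading=176, 1 segment(s) drawn

Start position: (-10, -7)
Final position: (16.92, -11.434)
Distance = 27.283; >= 1e-6 -> NOT closed

Answer: no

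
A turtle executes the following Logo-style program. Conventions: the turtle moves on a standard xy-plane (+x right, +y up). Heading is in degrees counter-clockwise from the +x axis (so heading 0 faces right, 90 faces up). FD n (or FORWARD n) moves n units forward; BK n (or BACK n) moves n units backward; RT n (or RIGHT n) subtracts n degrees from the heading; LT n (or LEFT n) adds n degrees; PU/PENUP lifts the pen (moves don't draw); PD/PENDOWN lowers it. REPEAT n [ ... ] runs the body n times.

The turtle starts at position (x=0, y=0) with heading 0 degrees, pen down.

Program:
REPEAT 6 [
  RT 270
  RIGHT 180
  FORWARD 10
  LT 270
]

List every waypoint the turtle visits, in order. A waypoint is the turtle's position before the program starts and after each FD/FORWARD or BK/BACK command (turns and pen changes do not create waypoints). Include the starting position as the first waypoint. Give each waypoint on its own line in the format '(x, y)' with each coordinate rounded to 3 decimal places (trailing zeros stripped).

Executing turtle program step by step:
Start: pos=(0,0), heading=0, pen down
REPEAT 6 [
  -- iteration 1/6 --
  RT 270: heading 0 -> 90
  RT 180: heading 90 -> 270
  FD 10: (0,0) -> (0,-10) [heading=270, draw]
  LT 270: heading 270 -> 180
  -- iteration 2/6 --
  RT 270: heading 180 -> 270
  RT 180: heading 270 -> 90
  FD 10: (0,-10) -> (0,0) [heading=90, draw]
  LT 270: heading 90 -> 0
  -- iteration 3/6 --
  RT 270: heading 0 -> 90
  RT 180: heading 90 -> 270
  FD 10: (0,0) -> (0,-10) [heading=270, draw]
  LT 270: heading 270 -> 180
  -- iteration 4/6 --
  RT 270: heading 180 -> 270
  RT 180: heading 270 -> 90
  FD 10: (0,-10) -> (0,0) [heading=90, draw]
  LT 270: heading 90 -> 0
  -- iteration 5/6 --
  RT 270: heading 0 -> 90
  RT 180: heading 90 -> 270
  FD 10: (0,0) -> (0,-10) [heading=270, draw]
  LT 270: heading 270 -> 180
  -- iteration 6/6 --
  RT 270: heading 180 -> 270
  RT 180: heading 270 -> 90
  FD 10: (0,-10) -> (0,0) [heading=90, draw]
  LT 270: heading 90 -> 0
]
Final: pos=(0,0), heading=0, 6 segment(s) drawn
Waypoints (7 total):
(0, 0)
(0, -10)
(0, 0)
(0, -10)
(0, 0)
(0, -10)
(0, 0)

Answer: (0, 0)
(0, -10)
(0, 0)
(0, -10)
(0, 0)
(0, -10)
(0, 0)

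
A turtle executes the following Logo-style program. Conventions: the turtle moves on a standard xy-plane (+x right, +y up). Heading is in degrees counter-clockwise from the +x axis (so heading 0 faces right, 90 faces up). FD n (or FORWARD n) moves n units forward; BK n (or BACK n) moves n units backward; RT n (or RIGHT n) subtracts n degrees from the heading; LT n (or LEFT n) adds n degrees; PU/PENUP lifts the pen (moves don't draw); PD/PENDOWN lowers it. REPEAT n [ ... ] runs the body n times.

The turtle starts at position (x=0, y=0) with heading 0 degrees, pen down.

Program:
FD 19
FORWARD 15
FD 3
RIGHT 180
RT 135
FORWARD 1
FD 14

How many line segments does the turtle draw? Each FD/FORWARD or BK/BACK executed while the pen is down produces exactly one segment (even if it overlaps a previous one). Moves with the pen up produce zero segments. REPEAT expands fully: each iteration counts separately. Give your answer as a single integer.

Answer: 5

Derivation:
Executing turtle program step by step:
Start: pos=(0,0), heading=0, pen down
FD 19: (0,0) -> (19,0) [heading=0, draw]
FD 15: (19,0) -> (34,0) [heading=0, draw]
FD 3: (34,0) -> (37,0) [heading=0, draw]
RT 180: heading 0 -> 180
RT 135: heading 180 -> 45
FD 1: (37,0) -> (37.707,0.707) [heading=45, draw]
FD 14: (37.707,0.707) -> (47.607,10.607) [heading=45, draw]
Final: pos=(47.607,10.607), heading=45, 5 segment(s) drawn
Segments drawn: 5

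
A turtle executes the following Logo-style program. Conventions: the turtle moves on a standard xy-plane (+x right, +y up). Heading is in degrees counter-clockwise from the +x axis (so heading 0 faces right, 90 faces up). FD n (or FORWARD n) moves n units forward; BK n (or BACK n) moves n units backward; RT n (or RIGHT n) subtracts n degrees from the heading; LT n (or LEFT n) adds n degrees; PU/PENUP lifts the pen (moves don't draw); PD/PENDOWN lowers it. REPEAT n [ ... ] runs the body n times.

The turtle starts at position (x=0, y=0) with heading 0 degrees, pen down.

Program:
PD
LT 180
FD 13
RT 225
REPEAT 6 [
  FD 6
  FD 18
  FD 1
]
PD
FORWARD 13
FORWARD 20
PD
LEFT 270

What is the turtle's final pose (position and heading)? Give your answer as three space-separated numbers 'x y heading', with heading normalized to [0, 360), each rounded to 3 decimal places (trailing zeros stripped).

Answer: 116.401 -129.401 225

Derivation:
Executing turtle program step by step:
Start: pos=(0,0), heading=0, pen down
PD: pen down
LT 180: heading 0 -> 180
FD 13: (0,0) -> (-13,0) [heading=180, draw]
RT 225: heading 180 -> 315
REPEAT 6 [
  -- iteration 1/6 --
  FD 6: (-13,0) -> (-8.757,-4.243) [heading=315, draw]
  FD 18: (-8.757,-4.243) -> (3.971,-16.971) [heading=315, draw]
  FD 1: (3.971,-16.971) -> (4.678,-17.678) [heading=315, draw]
  -- iteration 2/6 --
  FD 6: (4.678,-17.678) -> (8.92,-21.92) [heading=315, draw]
  FD 18: (8.92,-21.92) -> (21.648,-34.648) [heading=315, draw]
  FD 1: (21.648,-34.648) -> (22.355,-35.355) [heading=315, draw]
  -- iteration 3/6 --
  FD 6: (22.355,-35.355) -> (26.598,-39.598) [heading=315, draw]
  FD 18: (26.598,-39.598) -> (39.326,-52.326) [heading=315, draw]
  FD 1: (39.326,-52.326) -> (40.033,-53.033) [heading=315, draw]
  -- iteration 4/6 --
  FD 6: (40.033,-53.033) -> (44.276,-57.276) [heading=315, draw]
  FD 18: (44.276,-57.276) -> (57.004,-70.004) [heading=315, draw]
  FD 1: (57.004,-70.004) -> (57.711,-70.711) [heading=315, draw]
  -- iteration 5/6 --
  FD 6: (57.711,-70.711) -> (61.953,-74.953) [heading=315, draw]
  FD 18: (61.953,-74.953) -> (74.681,-87.681) [heading=315, draw]
  FD 1: (74.681,-87.681) -> (75.388,-88.388) [heading=315, draw]
  -- iteration 6/6 --
  FD 6: (75.388,-88.388) -> (79.631,-92.631) [heading=315, draw]
  FD 18: (79.631,-92.631) -> (92.359,-105.359) [heading=315, draw]
  FD 1: (92.359,-105.359) -> (93.066,-106.066) [heading=315, draw]
]
PD: pen down
FD 13: (93.066,-106.066) -> (102.258,-115.258) [heading=315, draw]
FD 20: (102.258,-115.258) -> (116.401,-129.401) [heading=315, draw]
PD: pen down
LT 270: heading 315 -> 225
Final: pos=(116.401,-129.401), heading=225, 21 segment(s) drawn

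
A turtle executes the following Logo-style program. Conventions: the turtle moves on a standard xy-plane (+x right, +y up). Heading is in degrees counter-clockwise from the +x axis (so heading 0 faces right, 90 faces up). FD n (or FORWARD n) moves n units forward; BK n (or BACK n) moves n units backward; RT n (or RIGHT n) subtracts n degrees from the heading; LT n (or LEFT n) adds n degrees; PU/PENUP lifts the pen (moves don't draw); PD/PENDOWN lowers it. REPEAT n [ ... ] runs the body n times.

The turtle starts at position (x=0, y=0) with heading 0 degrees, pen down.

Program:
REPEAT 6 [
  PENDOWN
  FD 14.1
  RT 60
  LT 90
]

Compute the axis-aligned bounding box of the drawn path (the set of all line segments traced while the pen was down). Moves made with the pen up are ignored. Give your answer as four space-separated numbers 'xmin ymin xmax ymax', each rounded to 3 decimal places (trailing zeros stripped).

Executing turtle program step by step:
Start: pos=(0,0), heading=0, pen down
REPEAT 6 [
  -- iteration 1/6 --
  PD: pen down
  FD 14.1: (0,0) -> (14.1,0) [heading=0, draw]
  RT 60: heading 0 -> 300
  LT 90: heading 300 -> 30
  -- iteration 2/6 --
  PD: pen down
  FD 14.1: (14.1,0) -> (26.311,7.05) [heading=30, draw]
  RT 60: heading 30 -> 330
  LT 90: heading 330 -> 60
  -- iteration 3/6 --
  PD: pen down
  FD 14.1: (26.311,7.05) -> (33.361,19.261) [heading=60, draw]
  RT 60: heading 60 -> 0
  LT 90: heading 0 -> 90
  -- iteration 4/6 --
  PD: pen down
  FD 14.1: (33.361,19.261) -> (33.361,33.361) [heading=90, draw]
  RT 60: heading 90 -> 30
  LT 90: heading 30 -> 120
  -- iteration 5/6 --
  PD: pen down
  FD 14.1: (33.361,33.361) -> (26.311,45.572) [heading=120, draw]
  RT 60: heading 120 -> 60
  LT 90: heading 60 -> 150
  -- iteration 6/6 --
  PD: pen down
  FD 14.1: (26.311,45.572) -> (14.1,52.622) [heading=150, draw]
  RT 60: heading 150 -> 90
  LT 90: heading 90 -> 180
]
Final: pos=(14.1,52.622), heading=180, 6 segment(s) drawn

Segment endpoints: x in {0, 14.1, 14.1, 26.311, 26.311, 33.361}, y in {0, 7.05, 19.261, 33.361, 45.572, 52.622}
xmin=0, ymin=0, xmax=33.361, ymax=52.622

Answer: 0 0 33.361 52.622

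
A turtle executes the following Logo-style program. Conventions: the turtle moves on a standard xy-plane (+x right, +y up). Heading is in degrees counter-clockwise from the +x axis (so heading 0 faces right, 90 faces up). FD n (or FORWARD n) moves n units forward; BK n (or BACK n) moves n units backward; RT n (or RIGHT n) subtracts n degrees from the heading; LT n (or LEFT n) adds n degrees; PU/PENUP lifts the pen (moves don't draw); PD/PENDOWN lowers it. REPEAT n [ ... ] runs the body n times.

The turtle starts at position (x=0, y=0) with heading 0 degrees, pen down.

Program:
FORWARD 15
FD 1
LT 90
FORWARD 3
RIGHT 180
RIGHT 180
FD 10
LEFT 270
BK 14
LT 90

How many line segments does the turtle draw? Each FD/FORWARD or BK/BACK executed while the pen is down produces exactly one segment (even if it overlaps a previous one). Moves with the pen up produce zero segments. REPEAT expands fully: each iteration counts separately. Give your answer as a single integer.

Executing turtle program step by step:
Start: pos=(0,0), heading=0, pen down
FD 15: (0,0) -> (15,0) [heading=0, draw]
FD 1: (15,0) -> (16,0) [heading=0, draw]
LT 90: heading 0 -> 90
FD 3: (16,0) -> (16,3) [heading=90, draw]
RT 180: heading 90 -> 270
RT 180: heading 270 -> 90
FD 10: (16,3) -> (16,13) [heading=90, draw]
LT 270: heading 90 -> 0
BK 14: (16,13) -> (2,13) [heading=0, draw]
LT 90: heading 0 -> 90
Final: pos=(2,13), heading=90, 5 segment(s) drawn
Segments drawn: 5

Answer: 5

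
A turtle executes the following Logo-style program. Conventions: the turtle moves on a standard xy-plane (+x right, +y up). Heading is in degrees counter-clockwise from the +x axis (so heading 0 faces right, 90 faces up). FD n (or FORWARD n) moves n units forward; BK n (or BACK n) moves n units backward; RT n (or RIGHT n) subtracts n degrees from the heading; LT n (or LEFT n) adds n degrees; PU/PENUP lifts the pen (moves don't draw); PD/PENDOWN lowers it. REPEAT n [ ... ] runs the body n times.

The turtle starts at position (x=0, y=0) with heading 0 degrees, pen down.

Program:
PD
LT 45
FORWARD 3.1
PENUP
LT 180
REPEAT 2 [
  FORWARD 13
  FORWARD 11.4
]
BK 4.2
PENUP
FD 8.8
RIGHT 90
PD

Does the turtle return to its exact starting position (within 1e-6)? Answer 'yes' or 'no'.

Executing turtle program step by step:
Start: pos=(0,0), heading=0, pen down
PD: pen down
LT 45: heading 0 -> 45
FD 3.1: (0,0) -> (2.192,2.192) [heading=45, draw]
PU: pen up
LT 180: heading 45 -> 225
REPEAT 2 [
  -- iteration 1/2 --
  FD 13: (2.192,2.192) -> (-7,-7) [heading=225, move]
  FD 11.4: (-7,-7) -> (-15.061,-15.061) [heading=225, move]
  -- iteration 2/2 --
  FD 13: (-15.061,-15.061) -> (-24.254,-24.254) [heading=225, move]
  FD 11.4: (-24.254,-24.254) -> (-32.315,-32.315) [heading=225, move]
]
BK 4.2: (-32.315,-32.315) -> (-29.345,-29.345) [heading=225, move]
PU: pen up
FD 8.8: (-29.345,-29.345) -> (-35.567,-35.567) [heading=225, move]
RT 90: heading 225 -> 135
PD: pen down
Final: pos=(-35.567,-35.567), heading=135, 1 segment(s) drawn

Start position: (0, 0)
Final position: (-35.567, -35.567)
Distance = 50.3; >= 1e-6 -> NOT closed

Answer: no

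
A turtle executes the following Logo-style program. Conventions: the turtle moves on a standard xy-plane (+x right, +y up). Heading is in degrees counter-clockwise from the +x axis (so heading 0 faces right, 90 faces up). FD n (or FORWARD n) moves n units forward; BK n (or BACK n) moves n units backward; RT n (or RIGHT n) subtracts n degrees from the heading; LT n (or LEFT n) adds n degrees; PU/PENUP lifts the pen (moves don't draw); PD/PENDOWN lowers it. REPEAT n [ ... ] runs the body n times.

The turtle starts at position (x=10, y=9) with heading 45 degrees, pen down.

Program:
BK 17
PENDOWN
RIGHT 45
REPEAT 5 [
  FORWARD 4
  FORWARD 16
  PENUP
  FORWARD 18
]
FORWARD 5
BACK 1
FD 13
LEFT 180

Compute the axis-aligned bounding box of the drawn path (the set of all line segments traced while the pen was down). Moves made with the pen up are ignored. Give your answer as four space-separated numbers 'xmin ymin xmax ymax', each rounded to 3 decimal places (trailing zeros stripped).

Answer: -2.021 -3.021 17.979 9

Derivation:
Executing turtle program step by step:
Start: pos=(10,9), heading=45, pen down
BK 17: (10,9) -> (-2.021,-3.021) [heading=45, draw]
PD: pen down
RT 45: heading 45 -> 0
REPEAT 5 [
  -- iteration 1/5 --
  FD 4: (-2.021,-3.021) -> (1.979,-3.021) [heading=0, draw]
  FD 16: (1.979,-3.021) -> (17.979,-3.021) [heading=0, draw]
  PU: pen up
  FD 18: (17.979,-3.021) -> (35.979,-3.021) [heading=0, move]
  -- iteration 2/5 --
  FD 4: (35.979,-3.021) -> (39.979,-3.021) [heading=0, move]
  FD 16: (39.979,-3.021) -> (55.979,-3.021) [heading=0, move]
  PU: pen up
  FD 18: (55.979,-3.021) -> (73.979,-3.021) [heading=0, move]
  -- iteration 3/5 --
  FD 4: (73.979,-3.021) -> (77.979,-3.021) [heading=0, move]
  FD 16: (77.979,-3.021) -> (93.979,-3.021) [heading=0, move]
  PU: pen up
  FD 18: (93.979,-3.021) -> (111.979,-3.021) [heading=0, move]
  -- iteration 4/5 --
  FD 4: (111.979,-3.021) -> (115.979,-3.021) [heading=0, move]
  FD 16: (115.979,-3.021) -> (131.979,-3.021) [heading=0, move]
  PU: pen up
  FD 18: (131.979,-3.021) -> (149.979,-3.021) [heading=0, move]
  -- iteration 5/5 --
  FD 4: (149.979,-3.021) -> (153.979,-3.021) [heading=0, move]
  FD 16: (153.979,-3.021) -> (169.979,-3.021) [heading=0, move]
  PU: pen up
  FD 18: (169.979,-3.021) -> (187.979,-3.021) [heading=0, move]
]
FD 5: (187.979,-3.021) -> (192.979,-3.021) [heading=0, move]
BK 1: (192.979,-3.021) -> (191.979,-3.021) [heading=0, move]
FD 13: (191.979,-3.021) -> (204.979,-3.021) [heading=0, move]
LT 180: heading 0 -> 180
Final: pos=(204.979,-3.021), heading=180, 3 segment(s) drawn

Segment endpoints: x in {-2.021, 1.979, 10, 17.979}, y in {-3.021, 9}
xmin=-2.021, ymin=-3.021, xmax=17.979, ymax=9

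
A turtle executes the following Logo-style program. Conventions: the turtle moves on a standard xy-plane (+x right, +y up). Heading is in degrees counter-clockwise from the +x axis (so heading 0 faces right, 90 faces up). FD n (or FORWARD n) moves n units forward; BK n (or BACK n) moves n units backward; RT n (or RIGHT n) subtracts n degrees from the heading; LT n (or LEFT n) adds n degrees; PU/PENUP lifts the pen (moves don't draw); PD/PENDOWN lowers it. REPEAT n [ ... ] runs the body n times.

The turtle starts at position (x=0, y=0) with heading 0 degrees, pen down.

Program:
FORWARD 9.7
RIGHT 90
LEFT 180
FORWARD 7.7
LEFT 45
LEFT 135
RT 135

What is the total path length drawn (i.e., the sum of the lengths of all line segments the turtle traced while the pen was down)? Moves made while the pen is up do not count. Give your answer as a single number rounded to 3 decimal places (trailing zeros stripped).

Executing turtle program step by step:
Start: pos=(0,0), heading=0, pen down
FD 9.7: (0,0) -> (9.7,0) [heading=0, draw]
RT 90: heading 0 -> 270
LT 180: heading 270 -> 90
FD 7.7: (9.7,0) -> (9.7,7.7) [heading=90, draw]
LT 45: heading 90 -> 135
LT 135: heading 135 -> 270
RT 135: heading 270 -> 135
Final: pos=(9.7,7.7), heading=135, 2 segment(s) drawn

Segment lengths:
  seg 1: (0,0) -> (9.7,0), length = 9.7
  seg 2: (9.7,0) -> (9.7,7.7), length = 7.7
Total = 17.4

Answer: 17.4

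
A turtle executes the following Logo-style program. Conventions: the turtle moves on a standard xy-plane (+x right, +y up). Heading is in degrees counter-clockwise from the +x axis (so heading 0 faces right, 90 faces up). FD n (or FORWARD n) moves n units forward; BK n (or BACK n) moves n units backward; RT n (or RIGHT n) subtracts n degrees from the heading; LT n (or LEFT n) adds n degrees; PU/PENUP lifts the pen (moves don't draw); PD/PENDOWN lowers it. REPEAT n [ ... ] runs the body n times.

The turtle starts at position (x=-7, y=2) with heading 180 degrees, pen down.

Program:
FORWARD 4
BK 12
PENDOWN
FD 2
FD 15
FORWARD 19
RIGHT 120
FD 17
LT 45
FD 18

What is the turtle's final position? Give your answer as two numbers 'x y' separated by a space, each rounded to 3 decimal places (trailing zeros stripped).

Executing turtle program step by step:
Start: pos=(-7,2), heading=180, pen down
FD 4: (-7,2) -> (-11,2) [heading=180, draw]
BK 12: (-11,2) -> (1,2) [heading=180, draw]
PD: pen down
FD 2: (1,2) -> (-1,2) [heading=180, draw]
FD 15: (-1,2) -> (-16,2) [heading=180, draw]
FD 19: (-16,2) -> (-35,2) [heading=180, draw]
RT 120: heading 180 -> 60
FD 17: (-35,2) -> (-26.5,16.722) [heading=60, draw]
LT 45: heading 60 -> 105
FD 18: (-26.5,16.722) -> (-31.159,34.109) [heading=105, draw]
Final: pos=(-31.159,34.109), heading=105, 7 segment(s) drawn

Answer: -31.159 34.109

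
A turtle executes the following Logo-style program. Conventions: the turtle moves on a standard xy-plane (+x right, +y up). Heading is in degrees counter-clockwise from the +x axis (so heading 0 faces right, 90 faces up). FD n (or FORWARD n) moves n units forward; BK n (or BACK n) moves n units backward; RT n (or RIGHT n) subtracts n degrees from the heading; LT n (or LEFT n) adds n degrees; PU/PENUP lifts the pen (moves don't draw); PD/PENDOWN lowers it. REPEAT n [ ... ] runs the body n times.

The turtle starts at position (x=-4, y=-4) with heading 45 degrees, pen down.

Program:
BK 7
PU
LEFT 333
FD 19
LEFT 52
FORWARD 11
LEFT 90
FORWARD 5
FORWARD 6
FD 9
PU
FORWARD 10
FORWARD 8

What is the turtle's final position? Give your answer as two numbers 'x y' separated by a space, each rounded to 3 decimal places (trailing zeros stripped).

Executing turtle program step by step:
Start: pos=(-4,-4), heading=45, pen down
BK 7: (-4,-4) -> (-8.95,-8.95) [heading=45, draw]
PU: pen up
LT 333: heading 45 -> 18
FD 19: (-8.95,-8.95) -> (9.12,-3.078) [heading=18, move]
LT 52: heading 18 -> 70
FD 11: (9.12,-3.078) -> (12.883,7.258) [heading=70, move]
LT 90: heading 70 -> 160
FD 5: (12.883,7.258) -> (8.184,8.968) [heading=160, move]
FD 6: (8.184,8.968) -> (2.546,11.02) [heading=160, move]
FD 9: (2.546,11.02) -> (-5.911,14.099) [heading=160, move]
PU: pen up
FD 10: (-5.911,14.099) -> (-15.308,17.519) [heading=160, move]
FD 8: (-15.308,17.519) -> (-22.826,20.255) [heading=160, move]
Final: pos=(-22.826,20.255), heading=160, 1 segment(s) drawn

Answer: -22.826 20.255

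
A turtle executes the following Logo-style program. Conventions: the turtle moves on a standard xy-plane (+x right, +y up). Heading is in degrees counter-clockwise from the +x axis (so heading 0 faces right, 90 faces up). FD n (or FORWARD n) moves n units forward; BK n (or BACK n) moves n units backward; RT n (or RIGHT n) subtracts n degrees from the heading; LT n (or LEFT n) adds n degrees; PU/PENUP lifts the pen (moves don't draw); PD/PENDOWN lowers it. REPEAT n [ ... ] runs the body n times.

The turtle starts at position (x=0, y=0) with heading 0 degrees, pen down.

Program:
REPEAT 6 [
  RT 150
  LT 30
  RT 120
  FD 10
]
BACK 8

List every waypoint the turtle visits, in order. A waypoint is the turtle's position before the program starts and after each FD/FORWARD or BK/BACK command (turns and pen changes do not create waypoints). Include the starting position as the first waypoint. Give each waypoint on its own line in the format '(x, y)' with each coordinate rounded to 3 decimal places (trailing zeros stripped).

Executing turtle program step by step:
Start: pos=(0,0), heading=0, pen down
REPEAT 6 [
  -- iteration 1/6 --
  RT 150: heading 0 -> 210
  LT 30: heading 210 -> 240
  RT 120: heading 240 -> 120
  FD 10: (0,0) -> (-5,8.66) [heading=120, draw]
  -- iteration 2/6 --
  RT 150: heading 120 -> 330
  LT 30: heading 330 -> 0
  RT 120: heading 0 -> 240
  FD 10: (-5,8.66) -> (-10,0) [heading=240, draw]
  -- iteration 3/6 --
  RT 150: heading 240 -> 90
  LT 30: heading 90 -> 120
  RT 120: heading 120 -> 0
  FD 10: (-10,0) -> (0,0) [heading=0, draw]
  -- iteration 4/6 --
  RT 150: heading 0 -> 210
  LT 30: heading 210 -> 240
  RT 120: heading 240 -> 120
  FD 10: (0,0) -> (-5,8.66) [heading=120, draw]
  -- iteration 5/6 --
  RT 150: heading 120 -> 330
  LT 30: heading 330 -> 0
  RT 120: heading 0 -> 240
  FD 10: (-5,8.66) -> (-10,0) [heading=240, draw]
  -- iteration 6/6 --
  RT 150: heading 240 -> 90
  LT 30: heading 90 -> 120
  RT 120: heading 120 -> 0
  FD 10: (-10,0) -> (0,0) [heading=0, draw]
]
BK 8: (0,0) -> (-8,0) [heading=0, draw]
Final: pos=(-8,0), heading=0, 7 segment(s) drawn
Waypoints (8 total):
(0, 0)
(-5, 8.66)
(-10, 0)
(0, 0)
(-5, 8.66)
(-10, 0)
(0, 0)
(-8, 0)

Answer: (0, 0)
(-5, 8.66)
(-10, 0)
(0, 0)
(-5, 8.66)
(-10, 0)
(0, 0)
(-8, 0)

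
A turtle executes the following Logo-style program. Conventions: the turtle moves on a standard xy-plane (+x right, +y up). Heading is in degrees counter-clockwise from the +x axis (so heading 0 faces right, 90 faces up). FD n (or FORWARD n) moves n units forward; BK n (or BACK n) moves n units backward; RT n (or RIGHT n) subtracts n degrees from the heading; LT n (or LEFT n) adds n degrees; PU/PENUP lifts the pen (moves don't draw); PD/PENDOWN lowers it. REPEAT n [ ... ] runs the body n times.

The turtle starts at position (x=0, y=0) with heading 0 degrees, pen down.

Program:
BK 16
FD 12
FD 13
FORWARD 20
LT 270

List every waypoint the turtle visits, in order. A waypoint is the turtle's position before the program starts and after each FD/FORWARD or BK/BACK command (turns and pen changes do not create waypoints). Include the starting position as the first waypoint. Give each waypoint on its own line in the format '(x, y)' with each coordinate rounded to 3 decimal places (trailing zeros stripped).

Executing turtle program step by step:
Start: pos=(0,0), heading=0, pen down
BK 16: (0,0) -> (-16,0) [heading=0, draw]
FD 12: (-16,0) -> (-4,0) [heading=0, draw]
FD 13: (-4,0) -> (9,0) [heading=0, draw]
FD 20: (9,0) -> (29,0) [heading=0, draw]
LT 270: heading 0 -> 270
Final: pos=(29,0), heading=270, 4 segment(s) drawn
Waypoints (5 total):
(0, 0)
(-16, 0)
(-4, 0)
(9, 0)
(29, 0)

Answer: (0, 0)
(-16, 0)
(-4, 0)
(9, 0)
(29, 0)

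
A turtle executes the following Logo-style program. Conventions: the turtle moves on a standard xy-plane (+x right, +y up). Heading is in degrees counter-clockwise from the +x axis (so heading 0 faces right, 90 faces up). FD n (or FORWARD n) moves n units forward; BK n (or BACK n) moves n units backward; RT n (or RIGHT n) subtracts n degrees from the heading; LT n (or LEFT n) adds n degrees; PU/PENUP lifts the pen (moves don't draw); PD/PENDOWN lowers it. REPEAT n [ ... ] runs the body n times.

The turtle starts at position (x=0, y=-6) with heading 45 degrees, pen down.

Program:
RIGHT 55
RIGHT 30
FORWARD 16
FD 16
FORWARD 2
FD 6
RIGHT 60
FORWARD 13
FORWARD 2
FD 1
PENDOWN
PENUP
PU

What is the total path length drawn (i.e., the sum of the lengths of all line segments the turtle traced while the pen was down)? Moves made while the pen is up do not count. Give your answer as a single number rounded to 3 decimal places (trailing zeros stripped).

Answer: 56

Derivation:
Executing turtle program step by step:
Start: pos=(0,-6), heading=45, pen down
RT 55: heading 45 -> 350
RT 30: heading 350 -> 320
FD 16: (0,-6) -> (12.257,-16.285) [heading=320, draw]
FD 16: (12.257,-16.285) -> (24.513,-26.569) [heading=320, draw]
FD 2: (24.513,-26.569) -> (26.046,-27.855) [heading=320, draw]
FD 6: (26.046,-27.855) -> (30.642,-31.712) [heading=320, draw]
RT 60: heading 320 -> 260
FD 13: (30.642,-31.712) -> (28.384,-44.514) [heading=260, draw]
FD 2: (28.384,-44.514) -> (28.037,-46.484) [heading=260, draw]
FD 1: (28.037,-46.484) -> (27.863,-47.468) [heading=260, draw]
PD: pen down
PU: pen up
PU: pen up
Final: pos=(27.863,-47.468), heading=260, 7 segment(s) drawn

Segment lengths:
  seg 1: (0,-6) -> (12.257,-16.285), length = 16
  seg 2: (12.257,-16.285) -> (24.513,-26.569), length = 16
  seg 3: (24.513,-26.569) -> (26.046,-27.855), length = 2
  seg 4: (26.046,-27.855) -> (30.642,-31.712), length = 6
  seg 5: (30.642,-31.712) -> (28.384,-44.514), length = 13
  seg 6: (28.384,-44.514) -> (28.037,-46.484), length = 2
  seg 7: (28.037,-46.484) -> (27.863,-47.468), length = 1
Total = 56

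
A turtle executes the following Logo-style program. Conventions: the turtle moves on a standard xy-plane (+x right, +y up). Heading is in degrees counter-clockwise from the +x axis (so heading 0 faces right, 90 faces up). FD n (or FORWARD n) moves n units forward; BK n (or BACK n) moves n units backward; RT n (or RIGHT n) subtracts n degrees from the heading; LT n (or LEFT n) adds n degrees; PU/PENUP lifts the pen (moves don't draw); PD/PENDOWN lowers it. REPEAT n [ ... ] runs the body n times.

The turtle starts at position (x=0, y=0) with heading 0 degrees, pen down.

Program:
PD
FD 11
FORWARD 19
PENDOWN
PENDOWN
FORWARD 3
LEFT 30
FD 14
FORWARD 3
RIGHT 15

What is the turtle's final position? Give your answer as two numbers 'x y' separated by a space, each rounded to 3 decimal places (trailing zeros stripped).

Answer: 47.722 8.5

Derivation:
Executing turtle program step by step:
Start: pos=(0,0), heading=0, pen down
PD: pen down
FD 11: (0,0) -> (11,0) [heading=0, draw]
FD 19: (11,0) -> (30,0) [heading=0, draw]
PD: pen down
PD: pen down
FD 3: (30,0) -> (33,0) [heading=0, draw]
LT 30: heading 0 -> 30
FD 14: (33,0) -> (45.124,7) [heading=30, draw]
FD 3: (45.124,7) -> (47.722,8.5) [heading=30, draw]
RT 15: heading 30 -> 15
Final: pos=(47.722,8.5), heading=15, 5 segment(s) drawn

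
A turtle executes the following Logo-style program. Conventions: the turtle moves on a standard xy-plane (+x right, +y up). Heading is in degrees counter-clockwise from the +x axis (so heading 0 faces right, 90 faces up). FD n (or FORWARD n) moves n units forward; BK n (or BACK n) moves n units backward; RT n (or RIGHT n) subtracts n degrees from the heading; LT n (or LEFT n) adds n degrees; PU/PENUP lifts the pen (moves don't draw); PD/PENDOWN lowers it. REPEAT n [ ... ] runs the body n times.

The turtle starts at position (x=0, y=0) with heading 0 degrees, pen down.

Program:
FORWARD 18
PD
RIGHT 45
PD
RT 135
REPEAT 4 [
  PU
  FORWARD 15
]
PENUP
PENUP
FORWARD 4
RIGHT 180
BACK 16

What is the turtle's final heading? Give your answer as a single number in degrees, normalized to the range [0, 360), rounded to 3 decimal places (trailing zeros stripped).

Executing turtle program step by step:
Start: pos=(0,0), heading=0, pen down
FD 18: (0,0) -> (18,0) [heading=0, draw]
PD: pen down
RT 45: heading 0 -> 315
PD: pen down
RT 135: heading 315 -> 180
REPEAT 4 [
  -- iteration 1/4 --
  PU: pen up
  FD 15: (18,0) -> (3,0) [heading=180, move]
  -- iteration 2/4 --
  PU: pen up
  FD 15: (3,0) -> (-12,0) [heading=180, move]
  -- iteration 3/4 --
  PU: pen up
  FD 15: (-12,0) -> (-27,0) [heading=180, move]
  -- iteration 4/4 --
  PU: pen up
  FD 15: (-27,0) -> (-42,0) [heading=180, move]
]
PU: pen up
PU: pen up
FD 4: (-42,0) -> (-46,0) [heading=180, move]
RT 180: heading 180 -> 0
BK 16: (-46,0) -> (-62,0) [heading=0, move]
Final: pos=(-62,0), heading=0, 1 segment(s) drawn

Answer: 0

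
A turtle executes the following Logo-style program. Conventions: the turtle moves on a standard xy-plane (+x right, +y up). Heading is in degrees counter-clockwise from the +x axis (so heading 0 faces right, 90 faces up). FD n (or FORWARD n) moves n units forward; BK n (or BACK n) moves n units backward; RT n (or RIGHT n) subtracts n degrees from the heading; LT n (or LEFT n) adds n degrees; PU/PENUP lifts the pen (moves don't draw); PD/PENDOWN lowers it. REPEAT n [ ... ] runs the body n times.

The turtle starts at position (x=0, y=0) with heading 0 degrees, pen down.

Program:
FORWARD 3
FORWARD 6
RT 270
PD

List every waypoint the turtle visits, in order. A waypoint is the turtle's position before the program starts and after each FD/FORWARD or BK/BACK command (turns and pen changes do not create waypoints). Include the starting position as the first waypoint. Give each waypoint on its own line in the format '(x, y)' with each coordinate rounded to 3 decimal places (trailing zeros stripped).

Executing turtle program step by step:
Start: pos=(0,0), heading=0, pen down
FD 3: (0,0) -> (3,0) [heading=0, draw]
FD 6: (3,0) -> (9,0) [heading=0, draw]
RT 270: heading 0 -> 90
PD: pen down
Final: pos=(9,0), heading=90, 2 segment(s) drawn
Waypoints (3 total):
(0, 0)
(3, 0)
(9, 0)

Answer: (0, 0)
(3, 0)
(9, 0)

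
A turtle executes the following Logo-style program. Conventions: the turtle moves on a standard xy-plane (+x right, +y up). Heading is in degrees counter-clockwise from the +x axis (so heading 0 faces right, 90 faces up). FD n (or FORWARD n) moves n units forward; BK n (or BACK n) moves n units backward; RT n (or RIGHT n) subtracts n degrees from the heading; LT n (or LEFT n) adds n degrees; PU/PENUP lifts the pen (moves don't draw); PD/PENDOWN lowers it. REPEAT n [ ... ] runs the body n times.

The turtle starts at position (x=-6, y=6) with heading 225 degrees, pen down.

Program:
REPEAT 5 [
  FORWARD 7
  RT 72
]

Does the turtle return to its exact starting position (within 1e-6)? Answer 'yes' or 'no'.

Answer: yes

Derivation:
Executing turtle program step by step:
Start: pos=(-6,6), heading=225, pen down
REPEAT 5 [
  -- iteration 1/5 --
  FD 7: (-6,6) -> (-10.95,1.05) [heading=225, draw]
  RT 72: heading 225 -> 153
  -- iteration 2/5 --
  FD 7: (-10.95,1.05) -> (-17.187,4.228) [heading=153, draw]
  RT 72: heading 153 -> 81
  -- iteration 3/5 --
  FD 7: (-17.187,4.228) -> (-16.092,11.142) [heading=81, draw]
  RT 72: heading 81 -> 9
  -- iteration 4/5 --
  FD 7: (-16.092,11.142) -> (-9.178,12.237) [heading=9, draw]
  RT 72: heading 9 -> 297
  -- iteration 5/5 --
  FD 7: (-9.178,12.237) -> (-6,6) [heading=297, draw]
  RT 72: heading 297 -> 225
]
Final: pos=(-6,6), heading=225, 5 segment(s) drawn

Start position: (-6, 6)
Final position: (-6, 6)
Distance = 0; < 1e-6 -> CLOSED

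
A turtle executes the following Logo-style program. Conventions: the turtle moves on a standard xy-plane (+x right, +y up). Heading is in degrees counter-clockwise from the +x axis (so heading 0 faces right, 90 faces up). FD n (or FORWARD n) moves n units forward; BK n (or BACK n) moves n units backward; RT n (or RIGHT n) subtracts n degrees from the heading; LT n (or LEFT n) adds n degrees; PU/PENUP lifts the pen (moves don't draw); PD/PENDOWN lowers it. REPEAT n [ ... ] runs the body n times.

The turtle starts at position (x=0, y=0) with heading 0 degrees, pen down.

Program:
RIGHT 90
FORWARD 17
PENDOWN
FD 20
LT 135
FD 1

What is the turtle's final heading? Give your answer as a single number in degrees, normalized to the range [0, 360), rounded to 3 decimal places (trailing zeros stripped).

Answer: 45

Derivation:
Executing turtle program step by step:
Start: pos=(0,0), heading=0, pen down
RT 90: heading 0 -> 270
FD 17: (0,0) -> (0,-17) [heading=270, draw]
PD: pen down
FD 20: (0,-17) -> (0,-37) [heading=270, draw]
LT 135: heading 270 -> 45
FD 1: (0,-37) -> (0.707,-36.293) [heading=45, draw]
Final: pos=(0.707,-36.293), heading=45, 3 segment(s) drawn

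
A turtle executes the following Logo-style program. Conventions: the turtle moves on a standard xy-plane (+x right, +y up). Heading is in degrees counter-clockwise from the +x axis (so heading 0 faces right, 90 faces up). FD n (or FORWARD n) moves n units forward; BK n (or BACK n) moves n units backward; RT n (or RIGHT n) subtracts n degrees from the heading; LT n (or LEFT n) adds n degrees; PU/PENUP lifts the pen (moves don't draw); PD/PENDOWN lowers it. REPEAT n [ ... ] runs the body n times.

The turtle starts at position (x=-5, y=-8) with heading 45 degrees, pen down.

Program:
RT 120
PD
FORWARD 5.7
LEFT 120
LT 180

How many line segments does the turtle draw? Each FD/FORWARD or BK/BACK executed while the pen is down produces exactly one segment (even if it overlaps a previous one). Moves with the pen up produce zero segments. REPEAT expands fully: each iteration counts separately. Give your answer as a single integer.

Answer: 1

Derivation:
Executing turtle program step by step:
Start: pos=(-5,-8), heading=45, pen down
RT 120: heading 45 -> 285
PD: pen down
FD 5.7: (-5,-8) -> (-3.525,-13.506) [heading=285, draw]
LT 120: heading 285 -> 45
LT 180: heading 45 -> 225
Final: pos=(-3.525,-13.506), heading=225, 1 segment(s) drawn
Segments drawn: 1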